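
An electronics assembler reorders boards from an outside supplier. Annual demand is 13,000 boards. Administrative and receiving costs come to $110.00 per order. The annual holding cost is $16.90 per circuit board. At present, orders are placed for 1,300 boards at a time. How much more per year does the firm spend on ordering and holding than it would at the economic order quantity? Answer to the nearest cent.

EOQ = √(2DS/H) = √(2 × 13,000 × 110 / 16.9) ≈ 411.38.
Cost at Q* = (D/Q*)S + (Q*/2)H = √(2DSH) ≈ $6,952.27.
Cost at Q = 1,300: (13,000/1,300)×110 + (1,300/2)×16.9 = $1,100.00 + $10,985.00 = $12,085.00.
Excess = $12,085.00 − $6,952.27 = $5,132.73.

Extra cost ≈ $5,132.73 per year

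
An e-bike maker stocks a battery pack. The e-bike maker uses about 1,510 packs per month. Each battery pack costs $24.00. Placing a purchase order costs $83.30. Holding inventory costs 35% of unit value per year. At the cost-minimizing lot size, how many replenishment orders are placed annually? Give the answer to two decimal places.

Annual demand D = 1,510 × 12 = 18,120.
Holding cost H = 0.35 × $24.00 = $8.4000 per unit per year.
EOQ = √(2DS/H) = √(2 × 18,120 × 83.3 / 8.4) ≈ 599.48.
Orders per year = D / Q* = 18,120 / 599.48 ≈ 30.226.

N ≈ 30.23 orders per year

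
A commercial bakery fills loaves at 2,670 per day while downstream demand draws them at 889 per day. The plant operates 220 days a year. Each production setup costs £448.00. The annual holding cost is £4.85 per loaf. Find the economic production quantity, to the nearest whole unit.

Q* ≈ 7,360 loaves

Annual demand D = 889 × 220 = 195,580.
Production build-up factor (1 − d/p) = 1 − 889/2,670 = 0.6670.
Q* = √(2DS / (H(1 − d/p))) = √(2 × 195,580 × 448 / (4.85 × 0.6670)).
= √(175,239,680 / 3.2351) ≈ 7359.851.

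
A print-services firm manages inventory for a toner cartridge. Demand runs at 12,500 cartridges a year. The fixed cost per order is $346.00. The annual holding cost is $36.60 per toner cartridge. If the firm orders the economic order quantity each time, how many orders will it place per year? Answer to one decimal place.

N ≈ 25.7 orders per year

The optimal lot size = √(2DS/H) = √(2 × 12,500 × 346 / 36.6) ≈ 486.15.
Orders per year = D / Q* = 12,500 / 486.15 ≈ 25.712.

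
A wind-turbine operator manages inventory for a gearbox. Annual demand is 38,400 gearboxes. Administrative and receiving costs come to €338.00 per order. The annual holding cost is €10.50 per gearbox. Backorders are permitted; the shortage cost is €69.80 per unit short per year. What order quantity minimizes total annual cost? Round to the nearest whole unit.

Q* ≈ 1,686 gearboxes

With planned backorders, Q* = √(2DS/H) · √((H+B)/B).
√(2DS/H) = √(2 × 38,400 × 338 / 10.5) = 1572.332.
√((H+B)/B) = √((10.5+69.8)/69.8) = 1.0726.
Q* ≈ 1686.454.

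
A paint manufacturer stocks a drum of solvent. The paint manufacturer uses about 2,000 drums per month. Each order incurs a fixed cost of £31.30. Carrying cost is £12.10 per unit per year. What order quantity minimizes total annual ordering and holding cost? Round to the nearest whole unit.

Annual demand D = 2,000 × 12 = 24,000.
EOQ = √(2DS / H) = √(2 × 24,000 × 31.3 / 12.1).
= √(1,502,400 / 12.1) = √124,165.2893 ≈ 352.371.

Q* ≈ 352 drums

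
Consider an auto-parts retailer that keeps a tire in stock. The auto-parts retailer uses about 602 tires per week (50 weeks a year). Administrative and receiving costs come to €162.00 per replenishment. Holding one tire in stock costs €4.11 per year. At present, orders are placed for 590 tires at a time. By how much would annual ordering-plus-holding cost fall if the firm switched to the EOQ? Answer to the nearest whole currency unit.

Annual demand D = 602 × 50 = 30,100.
EOQ = √(2DS/H) = √(2 × 30,100 × 162 / 4.11) ≈ 1540.40.
Cost at Q* = (D/Q*)S + (Q*/2)H = √(2DSH) ≈ €6,331.06.
Cost at Q = 590: (30,100/590)×162 + (590/2)×4.11 = €8,264.75 + €1,212.45 = €9,477.20.
Excess = €9,477.20 − €6,331.06 = €3,146.13.

Extra cost ≈ €3,146 per year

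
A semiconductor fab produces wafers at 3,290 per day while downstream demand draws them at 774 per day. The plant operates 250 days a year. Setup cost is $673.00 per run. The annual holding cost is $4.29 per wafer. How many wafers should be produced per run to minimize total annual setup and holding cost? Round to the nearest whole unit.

Annual demand D = 774 × 250 = 193,500.
Production build-up factor (1 − d/p) = 1 − 774/3,290 = 0.7647.
Q* = √(2DS / (H(1 − d/p))) = √(2 × 193,500 × 673 / (4.29 × 0.7647)).
= √(260,451,000 / 3.2807) ≈ 8909.986.

Q* ≈ 8,910 wafers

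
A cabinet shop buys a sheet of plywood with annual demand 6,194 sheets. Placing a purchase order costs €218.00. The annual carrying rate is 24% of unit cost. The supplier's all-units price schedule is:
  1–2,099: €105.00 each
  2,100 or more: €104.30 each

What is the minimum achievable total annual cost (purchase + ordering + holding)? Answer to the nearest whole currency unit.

Holding cost per unit per year at price C is H = 0.24·C.
For each price level, check whether its EOQ is feasible; otherwise the best quantity at that price is the breakpoint.
EOQ at €105.00 = 327.4 (feasible in tier 1): TC = 6,194×€105.00 + (6,194/327.4)×218 + (327.4/2)×0.24×€105.00 = €658,619.53.
EOQ at €104.30 = 328.5 < 2100, so use break Q=2100: TC = 6,194×€104.30 + (6,194/2100.0)×218 + (2100.0/2)×0.24×€104.30 = €672,960.80.
Lowest total cost among the candidates is at Q = 327.4.

TC* ≈ €658,620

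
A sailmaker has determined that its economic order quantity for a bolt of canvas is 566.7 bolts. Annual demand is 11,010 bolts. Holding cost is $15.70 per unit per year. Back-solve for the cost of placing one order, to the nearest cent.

S ≈ $228.98

The basic EOQ model gives Q* = √(2DS/H); rearrange for the unknown.
From Q* = √(2DS/H): S = Q*²H / (2D) = 566.7² × 15.7 / (2 × 11,010) = 228.9754.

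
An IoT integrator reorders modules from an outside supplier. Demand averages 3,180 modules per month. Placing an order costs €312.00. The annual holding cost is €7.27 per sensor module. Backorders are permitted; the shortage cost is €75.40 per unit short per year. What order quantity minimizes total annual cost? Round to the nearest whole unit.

Annual demand D = 3,180 × 12 = 38,160.
With planned backorders, Q* = √(2DS/H) · √((H+B)/B).
√(2DS/H) = √(2 × 38,160 × 312 / 7.27) = 1809.795.
√((H+B)/B) = √((7.27+75.4)/75.4) = 1.0471.
Q* ≈ 1895.036.

Q* ≈ 1,895 modules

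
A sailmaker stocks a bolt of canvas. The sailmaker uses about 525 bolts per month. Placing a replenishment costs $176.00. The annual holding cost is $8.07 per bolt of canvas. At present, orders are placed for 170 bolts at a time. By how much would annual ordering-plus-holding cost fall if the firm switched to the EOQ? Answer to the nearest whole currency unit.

Annual demand D = 525 × 12 = 6,300.
EOQ = √(2DS/H) = √(2 × 6,300 × 176 / 8.07) ≈ 524.21.
Cost at Q* = (D/Q*)S + (Q*/2)H = √(2DSH) ≈ $4,230.37.
Cost at Q = 170: (6,300/170)×176 + (170/2)×8.07 = $6,522.35 + $685.95 = $7,208.30.
Excess = $7,208.30 − $4,230.37 = $2,977.93.

Extra cost ≈ $2,978 per year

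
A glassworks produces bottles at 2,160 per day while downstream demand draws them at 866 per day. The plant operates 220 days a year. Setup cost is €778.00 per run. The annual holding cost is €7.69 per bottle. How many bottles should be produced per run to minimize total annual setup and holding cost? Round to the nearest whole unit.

Q* ≈ 8,022 bottles

Annual demand D = 866 × 220 = 190,520.
Production build-up factor (1 − d/p) = 1 − 866/2,160 = 0.5991.
Q* = √(2DS / (H(1 − d/p))) = √(2 × 190,520 × 778 / (7.69 × 0.5991)).
= √(296,449,120 / 4.6069) ≈ 8021.797.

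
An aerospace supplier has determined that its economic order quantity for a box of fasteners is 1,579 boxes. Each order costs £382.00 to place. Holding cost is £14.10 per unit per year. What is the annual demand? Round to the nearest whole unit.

D ≈ 46,014 boxes per year

The basic EOQ model gives Q* = √(2DS/H); rearrange for the unknown.
From Q* = √(2DS/H): D = Q*²H / (2S) = 1,579² × 14.1 / (2 × 382) = 46014.003.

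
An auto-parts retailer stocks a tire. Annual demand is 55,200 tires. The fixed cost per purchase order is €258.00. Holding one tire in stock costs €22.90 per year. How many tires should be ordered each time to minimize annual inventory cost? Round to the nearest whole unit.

Q* ≈ 1,115 tires

EOQ = √(2DS / H) = √(2 × 55,200 × 258 / 22.9).
= √(28,483,200 / 22.9) = √1,243,807.8603 ≈ 1115.261.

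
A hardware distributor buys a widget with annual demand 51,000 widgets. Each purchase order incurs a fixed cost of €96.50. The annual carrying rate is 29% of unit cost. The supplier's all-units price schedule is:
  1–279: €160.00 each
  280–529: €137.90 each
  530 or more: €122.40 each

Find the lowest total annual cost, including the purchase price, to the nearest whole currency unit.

TC* ≈ €6,261,092

Holding cost per unit per year at price C is H = 0.29·C.
Evaluate total cost at each tier's feasible EOQ or, if the EOQ is below the tier, at the tier's minimum quantity.
Tier 1 (€160.00): EOQ = 460.6 exceeds tier's upper bound 279, so this tier is dominated.
EOQ at €137.90 = 496.1 (feasible in tier 2): TC = 51,000×€137.90 + (51,000/496.1)×96.5 + (496.1/2)×0.29×€137.90 = €7,052,740.15.
EOQ at €122.40 = 526.6 < 530, so use break Q=530: TC = 51,000×€122.40 + (51,000/530.0)×96.5 + (530.0/2)×0.29×€122.40 = €6,261,092.29.
Lowest total cost among the candidates is at Q = 530.0.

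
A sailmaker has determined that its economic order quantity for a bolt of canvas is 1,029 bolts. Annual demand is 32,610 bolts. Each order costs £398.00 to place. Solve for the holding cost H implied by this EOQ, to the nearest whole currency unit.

H ≈ £25

Invert the EOQ relation Q*² = 2DS/H.
From Q* = √(2DS/H): H = 2DS / Q*² = 2 × 32,610 × 398 / 1,029² = 24.5151.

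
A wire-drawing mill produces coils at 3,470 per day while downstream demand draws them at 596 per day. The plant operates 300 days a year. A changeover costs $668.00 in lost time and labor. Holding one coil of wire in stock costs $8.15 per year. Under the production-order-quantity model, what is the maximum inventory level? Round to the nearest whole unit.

Annual demand D = 596 × 300 = 178,800.
Production build-up factor (1 − d/p) = 1 − 596/3,470 = 0.8282.
Q* = √(2DS / (H(1 − d/p))) = √(2 × 178,800 × 668 / (8.15 × 0.8282)).
= √(238,876,800 / 6.7502) ≈ 5948.802.
Maximum inventory = Q*(1 − d/p) = 5948.802 × 0.8282 ≈ 4927.048.

I_max ≈ 4,927 coils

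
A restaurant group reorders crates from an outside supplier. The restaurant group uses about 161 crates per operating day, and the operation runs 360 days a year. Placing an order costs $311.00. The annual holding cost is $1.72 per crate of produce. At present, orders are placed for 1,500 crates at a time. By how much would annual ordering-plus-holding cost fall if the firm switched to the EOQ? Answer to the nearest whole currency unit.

Extra cost ≈ $5,433 per year

Annual demand D = 161 × 360 = 57,960.
EOQ = √(2DS/H) = √(2 × 57,960 × 311 / 1.72) ≈ 4578.20.
Cost at Q* = (D/Q*)S + (Q*/2)H = √(2DSH) ≈ $7,874.51.
Cost at Q = 1,500: (57,960/1,500)×311 + (1,500/2)×1.72 = $12,017.04 + $1,290.00 = $13,307.04.
Excess = $13,307.04 − $7,874.51 = $5,432.53.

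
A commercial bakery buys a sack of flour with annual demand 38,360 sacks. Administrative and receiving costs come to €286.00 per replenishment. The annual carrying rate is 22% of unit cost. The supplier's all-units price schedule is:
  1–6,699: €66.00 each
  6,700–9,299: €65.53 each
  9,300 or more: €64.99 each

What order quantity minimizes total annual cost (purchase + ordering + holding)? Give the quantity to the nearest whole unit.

Holding cost per unit per year at price C is H = 0.22·C.
For each price level, check whether its EOQ is feasible; otherwise the best quantity at that price is the breakpoint.
EOQ at €66.00 = 1229.3 (feasible in tier 1): TC = 38,360×€66.00 + (38,360/1229.3)×286 + (1229.3/2)×0.22×€66.00 = €2,549,609.28.
EOQ at €65.53 = 1233.7 < 6700, so use break Q=6700: TC = 38,360×€65.53 + (38,360/6700.0)×286 + (6700.0/2)×0.22×€65.53 = €2,563,663.87.
EOQ at €64.99 = 1238.8 < 9300, so use break Q=9300: TC = 38,360×€64.99 + (38,360/9300.0)×286 + (9300.0/2)×0.22×€64.99 = €2,560,680.84.
Lowest total cost is €2,549,609.28 at Q = 1229.3.

Q* ≈ 1,229 sacks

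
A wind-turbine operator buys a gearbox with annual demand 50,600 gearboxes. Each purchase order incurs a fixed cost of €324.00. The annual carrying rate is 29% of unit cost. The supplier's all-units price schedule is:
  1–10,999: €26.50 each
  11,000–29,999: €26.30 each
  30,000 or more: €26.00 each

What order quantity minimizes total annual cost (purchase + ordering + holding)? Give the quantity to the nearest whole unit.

Holding cost per unit per year at price C is H = 0.29·C.
Candidates are each tier's EOQ (if it falls in that tier) and each price-break quantity.
EOQ at €26.50 = 2065.6 (feasible in tier 1): TC = 50,600×€26.50 + (50,600/2065.6)×324 + (2065.6/2)×0.29×€26.50 = €1,356,773.94.
EOQ at €26.30 = 2073.4 < 11000, so use break Q=11000: TC = 50,600×€26.30 + (50,600/11000.0)×324 + (11000.0/2)×0.29×€26.30 = €1,374,218.90.
EOQ at €26.00 = 2085.3 < 30000, so use break Q=30000: TC = 50,600×€26.00 + (50,600/30000.0)×324 + (30000.0/2)×0.29×€26.00 = €1,429,246.48.
Lowest total cost is €1,356,773.94 at Q = 2065.6.

Q* ≈ 2,066 gearboxes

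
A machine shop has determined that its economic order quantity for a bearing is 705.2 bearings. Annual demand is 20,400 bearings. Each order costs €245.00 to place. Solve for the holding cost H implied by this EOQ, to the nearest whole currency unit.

H ≈ €20

Invert the EOQ relation Q*² = 2DS/H.
From Q* = √(2DS/H): H = 2DS / Q*² = 2 × 20,400 × 245 / 705.2² = 20.1003.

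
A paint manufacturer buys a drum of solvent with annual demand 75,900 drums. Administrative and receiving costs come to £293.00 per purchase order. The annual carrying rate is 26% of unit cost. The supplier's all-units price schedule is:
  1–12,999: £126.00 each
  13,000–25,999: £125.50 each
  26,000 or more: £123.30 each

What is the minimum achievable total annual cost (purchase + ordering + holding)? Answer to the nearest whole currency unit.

TC* ≈ £9,601,572

Holding cost per unit per year at price C is H = 0.26·C.
For each price level, check whether its EOQ is feasible; otherwise the best quantity at that price is the breakpoint.
EOQ at £126.00 = 1165.2 (feasible in tier 1): TC = 75,900×£126.00 + (75,900/1165.2)×293 + (1165.2/2)×0.26×£126.00 = £9,601,571.71.
EOQ at £125.50 = 1167.5 < 13000, so use break Q=13000: TC = 75,900×£125.50 + (75,900/13000.0)×293 + (13000.0/2)×0.26×£125.50 = £9,739,255.67.
EOQ at £123.30 = 1177.9 < 26000, so use break Q=26000: TC = 75,900×£123.30 + (75,900/26000.0)×293 + (26000.0/2)×0.26×£123.30 = £9,776,079.33.
Lowest total cost among the candidates is at Q = 1165.2.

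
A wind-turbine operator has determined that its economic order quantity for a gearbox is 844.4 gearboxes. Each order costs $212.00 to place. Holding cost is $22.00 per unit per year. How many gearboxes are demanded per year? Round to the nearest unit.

D ≈ 36,996 gearboxes per year

Invert the EOQ relation Q*² = 2DS/H.
From Q* = √(2DS/H): D = Q*²H / (2S) = 844.4² × 22 / (2 × 212) = 36995.872.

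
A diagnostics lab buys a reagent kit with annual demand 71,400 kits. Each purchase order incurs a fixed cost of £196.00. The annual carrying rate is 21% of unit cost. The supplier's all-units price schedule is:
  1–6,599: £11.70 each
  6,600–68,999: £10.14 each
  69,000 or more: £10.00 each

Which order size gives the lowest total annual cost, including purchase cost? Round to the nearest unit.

Q* ≈ 6,600 kits

Holding cost per unit per year at price C is H = 0.21·C.
Candidates are each tier's EOQ (if it falls in that tier) and each price-break quantity.
EOQ at £11.70 = 3375.1 (feasible in tier 1): TC = 71,400×£11.70 + (71,400/3375.1)×196 + (3375.1/2)×0.21×£11.70 = £843,672.68.
EOQ at £10.14 = 3625.5 < 6600, so use break Q=6600: TC = 71,400×£10.14 + (71,400/6600.0)×196 + (6600.0/2)×0.21×£10.14 = £733,143.38.
EOQ at £10.00 = 3650.8 < 69000, so use break Q=69000: TC = 71,400×£10.00 + (71,400/69000.0)×196 + (69000.0/2)×0.21×£10.00 = £786,652.82.
Lowest total cost is £733,143.38 at Q = 6600.0.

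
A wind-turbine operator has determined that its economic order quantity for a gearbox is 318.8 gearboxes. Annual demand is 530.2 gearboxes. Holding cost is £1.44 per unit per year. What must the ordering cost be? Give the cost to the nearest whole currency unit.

Squaring Q* = √(2DS/H) gives Q*² = 2DS/H.
From Q* = √(2DS/H): S = Q*²H / (2D) = 318.8² × 1.44 / (2 × 530.2) = 138.0160.

S ≈ £138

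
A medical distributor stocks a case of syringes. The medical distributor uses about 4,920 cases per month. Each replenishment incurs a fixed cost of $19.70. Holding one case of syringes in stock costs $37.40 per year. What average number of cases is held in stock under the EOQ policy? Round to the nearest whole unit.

Annual demand D = 4,920 × 12 = 59,040.
Q* = √(2DS/H) = √(2 × 59,040 × 19.7 / 37.4) ≈ 249.39.
Average inventory = Q*/2 ≈ 249.39 / 2 = 124.697.

Average inventory ≈ 125 cases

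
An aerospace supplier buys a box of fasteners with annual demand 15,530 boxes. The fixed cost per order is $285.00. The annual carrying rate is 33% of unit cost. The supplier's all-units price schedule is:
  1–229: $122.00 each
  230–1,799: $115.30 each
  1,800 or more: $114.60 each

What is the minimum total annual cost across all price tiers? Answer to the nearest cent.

Holding cost per unit per year at price C is H = 0.33·C.
For each price level, check whether its EOQ is feasible; otherwise the best quantity at that price is the breakpoint.
Tier 1 ($122.00): EOQ = 468.9 exceeds tier's upper bound 229, so this tier is dominated.
EOQ at $115.30 = 482.3 (feasible in tier 2): TC = 15,530×$115.30 + (15,530/482.3)×285 + (482.3/2)×0.33×$115.30 = $1,808,961.48.
EOQ at $114.60 = 483.8 < 1800, so use break Q=1800: TC = 15,530×$114.60 + (15,530/1800.0)×285 + (1800.0/2)×0.33×$114.60 = $1,816,233.12.
Lowest total cost among the candidates is at Q = 482.3.

TC* ≈ $1,808,961.48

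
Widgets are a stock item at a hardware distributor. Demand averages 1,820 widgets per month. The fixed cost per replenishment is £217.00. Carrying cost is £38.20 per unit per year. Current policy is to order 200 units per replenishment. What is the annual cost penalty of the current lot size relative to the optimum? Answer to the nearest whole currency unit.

Annual demand D = 1,820 × 12 = 21,840.
EOQ = √(2DS/H) = √(2 × 21,840 × 217 / 38.2) ≈ 498.13.
Cost at Q* = (D/Q*)S + (Q*/2)H = √(2DSH) ≈ £19,028.43.
Cost at Q = 200: (21,840/200)×217 + (200/2)×38.2 = £23,696.40 + £3,820.00 = £27,516.40.
Excess = £27,516.40 − £19,028.43 = £8,487.97.

Extra cost ≈ £8,488 per year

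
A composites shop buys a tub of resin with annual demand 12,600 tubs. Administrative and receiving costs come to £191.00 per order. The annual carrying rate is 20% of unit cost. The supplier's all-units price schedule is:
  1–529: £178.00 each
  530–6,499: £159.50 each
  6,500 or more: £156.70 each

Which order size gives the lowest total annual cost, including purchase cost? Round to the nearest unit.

Q* ≈ 530 tubs

Holding cost per unit per year at price C is H = 0.20·C.
Evaluate total cost at each tier's feasible EOQ or, if the EOQ is below the tier, at the tier's minimum quantity.
EOQ at £178.00 = 367.7 (feasible in tier 1): TC = 12,600×£178.00 + (12,600/367.7)×191 + (367.7/2)×0.20×£178.00 = £2,255,890.07.
EOQ at £159.50 = 388.4 < 530, so use break Q=530: TC = 12,600×£159.50 + (12,600/530.0)×191 + (530.0/2)×0.20×£159.50 = £2,022,694.25.
EOQ at £156.70 = 391.9 < 6500, so use break Q=6500: TC = 12,600×£156.70 + (12,600/6500.0)×191 + (6500.0/2)×0.20×£156.70 = £2,076,645.25.
Lowest total cost is £2,022,694.25 at Q = 530.0.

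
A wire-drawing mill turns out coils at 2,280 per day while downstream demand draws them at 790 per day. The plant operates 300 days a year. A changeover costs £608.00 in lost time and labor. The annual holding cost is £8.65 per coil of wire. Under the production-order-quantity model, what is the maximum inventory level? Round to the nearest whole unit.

Annual demand D = 790 × 300 = 237,000.
Production build-up factor (1 − d/p) = 1 − 790/2,280 = 0.6535.
Q* = √(2DS / (H(1 − d/p))) = √(2 × 237,000 × 608 / (8.65 × 0.6535)).
= √(288,192,000 / 5.6529) ≈ 7140.148.
Maximum inventory = Q*(1 − d/p) = 7140.148 × 0.6535 ≈ 4666.149.

I_max ≈ 4,666 coils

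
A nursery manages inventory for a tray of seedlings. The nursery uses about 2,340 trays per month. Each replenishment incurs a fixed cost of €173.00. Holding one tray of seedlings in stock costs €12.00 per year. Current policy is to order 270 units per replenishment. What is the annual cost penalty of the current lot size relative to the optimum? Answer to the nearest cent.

Annual demand D = 2,340 × 12 = 28,080.
EOQ = √(2DS/H) = √(2 × 28,080 × 173 / 12) ≈ 899.80.
Cost at Q* = (D/Q*)S + (Q*/2)H = √(2DSH) ≈ €10,797.60.
Cost at Q = 270: (28,080/270)×173 + (270/2)×12 = €17,992.00 + €1,620.00 = €19,612.00.
Excess = €19,612.00 − €10,797.60 = €8,814.40.

Extra cost ≈ €8,814.40 per year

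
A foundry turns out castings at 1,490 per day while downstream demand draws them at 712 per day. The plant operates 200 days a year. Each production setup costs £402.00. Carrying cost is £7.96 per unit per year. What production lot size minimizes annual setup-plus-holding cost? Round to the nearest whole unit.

Annual demand D = 712 × 200 = 142,400.
Production build-up factor (1 − d/p) = 1 − 712/1,490 = 0.5221.
Q* = √(2DS / (H(1 − d/p))) = √(2 × 142,400 × 402 / (7.96 × 0.5221)).
= √(114,489,600 / 4.1563) ≈ 5248.435.

Q* ≈ 5,248 castings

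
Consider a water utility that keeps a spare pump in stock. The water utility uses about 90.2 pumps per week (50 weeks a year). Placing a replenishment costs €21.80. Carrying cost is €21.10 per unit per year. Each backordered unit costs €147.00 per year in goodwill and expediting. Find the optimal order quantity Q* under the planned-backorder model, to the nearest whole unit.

Q* ≈ 103 pumps

Annual demand D = 90.2 × 50 = 4,510.
With planned backorders, Q* = √(2DS/H) · √((H+B)/B).
√(2DS/H) = √(2 × 4,510 × 21.8 / 21.1) = 96.536.
√((H+B)/B) = √((21.1+147)/147) = 1.0694.
Q* ≈ 103.232.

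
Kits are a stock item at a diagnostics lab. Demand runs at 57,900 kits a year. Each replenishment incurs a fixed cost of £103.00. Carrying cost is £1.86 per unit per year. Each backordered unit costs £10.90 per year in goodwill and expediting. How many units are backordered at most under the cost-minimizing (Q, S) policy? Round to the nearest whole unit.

With planned backorders, Q* = √(2DS/H) · √((H+B)/B).
√(2DS/H) = √(2 × 57,900 × 103 / 1.86) = 2532.307.
√((H+B)/B) = √((1.86+10.9)/10.9) = 1.0820.
Q* ≈ 2739.861.
S* = Q* · H/(H+B) = 2739.861 × 1.86/12.76 ≈ 399.384.

S* ≈ 399 kits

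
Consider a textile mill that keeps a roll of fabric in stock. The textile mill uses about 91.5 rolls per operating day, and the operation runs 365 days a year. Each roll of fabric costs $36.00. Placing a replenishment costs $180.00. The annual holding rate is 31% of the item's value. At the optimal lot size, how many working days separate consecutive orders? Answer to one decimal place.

Annual demand D = 91.5 × 365 = 33,397.5.
Holding cost H = 0.31 × $36.00 = $11.1600 per unit per year.
EOQ = √(2DS/H) = √(2 × 33,397.5 × 180 / 11.16) ≈ 1037.95.
Cycle time = Q*/D × 365 = 1037.95 / 33,397.5 × 365 ≈ 11.344 days.

T ≈ 11.3 days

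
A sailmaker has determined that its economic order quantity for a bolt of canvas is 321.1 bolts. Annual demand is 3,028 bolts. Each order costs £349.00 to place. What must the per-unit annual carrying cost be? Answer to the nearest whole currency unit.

H ≈ £20

The basic EOQ model gives Q* = √(2DS/H); rearrange for the unknown.
From Q* = √(2DS/H): H = 2DS / Q*² = 2 × 3,028 × 349 / 321.1² = 20.4989.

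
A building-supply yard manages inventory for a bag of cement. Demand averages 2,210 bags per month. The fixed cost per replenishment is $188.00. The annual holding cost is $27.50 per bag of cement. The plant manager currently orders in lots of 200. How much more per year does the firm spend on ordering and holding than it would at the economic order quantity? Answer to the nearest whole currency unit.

Extra cost ≈ $11,119 per year

Annual demand D = 2,210 × 12 = 26,520.
EOQ = √(2DS/H) = √(2 × 26,520 × 188 / 27.5) ≈ 602.16.
Cost at Q* = (D/Q*)S + (Q*/2)H = √(2DSH) ≈ $16,559.49.
Cost at Q = 200: (26,520/200)×188 + (200/2)×27.5 = $24,928.80 + $2,750.00 = $27,678.80.
Excess = $27,678.80 − $16,559.49 = $11,119.31.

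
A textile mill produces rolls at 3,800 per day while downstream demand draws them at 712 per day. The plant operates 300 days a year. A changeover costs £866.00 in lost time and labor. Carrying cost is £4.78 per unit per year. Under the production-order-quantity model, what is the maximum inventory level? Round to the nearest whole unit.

I_max ≈ 7,931 rolls

Annual demand D = 712 × 300 = 213,600.
Production build-up factor (1 − d/p) = 1 − 712/3,800 = 0.8126.
Q* = √(2DS / (H(1 − d/p))) = √(2 × 213,600 × 866 / (4.78 × 0.8126)).
= √(369,955,200 / 3.8844) ≈ 9759.190.
Maximum inventory = Q*(1 − d/p) = 9759.190 × 0.8126 ≈ 7930.626.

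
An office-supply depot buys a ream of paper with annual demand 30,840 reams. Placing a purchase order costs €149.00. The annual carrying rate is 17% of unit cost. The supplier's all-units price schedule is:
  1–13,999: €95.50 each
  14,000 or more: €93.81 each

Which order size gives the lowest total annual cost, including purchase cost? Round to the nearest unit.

Holding cost per unit per year at price C is H = 0.17·C.
Evaluate total cost at each tier's feasible EOQ or, if the EOQ is below the tier, at the tier's minimum quantity.
EOQ at €95.50 = 752.4 (feasible in tier 1): TC = 30,840×€95.50 + (30,840/752.4)×149 + (752.4/2)×0.17×€95.50 = €2,957,434.94.
EOQ at €93.81 = 759.1 < 14000, so use break Q=14000: TC = 30,840×€93.81 + (30,840/14000.0)×149 + (14000.0/2)×0.17×€93.81 = €3,005,062.53.
Lowest total cost is €2,957,434.94 at Q = 752.4.

Q* ≈ 752 reams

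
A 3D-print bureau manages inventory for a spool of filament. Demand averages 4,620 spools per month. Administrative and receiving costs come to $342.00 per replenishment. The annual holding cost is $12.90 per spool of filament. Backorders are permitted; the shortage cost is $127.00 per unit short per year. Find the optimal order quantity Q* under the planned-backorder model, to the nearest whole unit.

Q* ≈ 1,799 spools

Annual demand D = 4,620 × 12 = 55,440.
With planned backorders, Q* = √(2DS/H) · √((H+B)/B).
√(2DS/H) = √(2 × 55,440 × 342 / 12.9) = 1714.529.
√((H+B)/B) = √((12.9+127)/127) = 1.0496.
Q* ≈ 1799.500.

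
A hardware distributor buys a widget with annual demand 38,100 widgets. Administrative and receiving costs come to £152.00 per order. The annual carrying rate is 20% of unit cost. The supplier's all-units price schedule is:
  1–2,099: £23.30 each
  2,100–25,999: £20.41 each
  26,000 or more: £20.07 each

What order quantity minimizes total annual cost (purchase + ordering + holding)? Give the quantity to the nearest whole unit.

Q* ≈ 2,100 widgets

Holding cost per unit per year at price C is H = 0.20·C.
Candidates are each tier's EOQ (if it falls in that tier) and each price-break quantity.
EOQ at £23.30 = 1576.5 (feasible in tier 1): TC = 38,100×£23.30 + (38,100/1576.5)×152 + (1576.5/2)×0.20×£23.30 = £895,076.70.
EOQ at £20.41 = 1684.5 < 2100, so use break Q=2100: TC = 38,100×£20.41 + (38,100/2100.0)×152 + (2100.0/2)×0.20×£20.41 = £784,664.81.
EOQ at £20.07 = 1698.7 < 26000, so use break Q=26000: TC = 38,100×£20.07 + (38,100/26000.0)×152 + (26000.0/2)×0.20×£20.07 = £817,071.74.
Lowest total cost is £784,664.81 at Q = 2100.0.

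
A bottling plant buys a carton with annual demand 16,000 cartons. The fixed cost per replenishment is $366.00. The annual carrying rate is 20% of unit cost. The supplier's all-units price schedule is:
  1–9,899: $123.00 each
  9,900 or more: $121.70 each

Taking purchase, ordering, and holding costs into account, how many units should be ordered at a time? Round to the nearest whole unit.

Holding cost per unit per year at price C is H = 0.20·C.
Evaluate total cost at each tier's feasible EOQ or, if the EOQ is below the tier, at the tier's minimum quantity.
EOQ at $123.00 = 690.0 (feasible in tier 1): TC = 16,000×$123.00 + (16,000/690.0)×366 + (690.0/2)×0.20×$123.00 = $1,984,973.96.
EOQ at $121.70 = 693.7 < 9900, so use break Q=9900: TC = 16,000×$121.70 + (16,000/9900.0)×366 + (9900.0/2)×0.20×$121.70 = $2,068,274.52.
Lowest total cost is $1,984,973.96 at Q = 690.0.

Q* ≈ 690 cartons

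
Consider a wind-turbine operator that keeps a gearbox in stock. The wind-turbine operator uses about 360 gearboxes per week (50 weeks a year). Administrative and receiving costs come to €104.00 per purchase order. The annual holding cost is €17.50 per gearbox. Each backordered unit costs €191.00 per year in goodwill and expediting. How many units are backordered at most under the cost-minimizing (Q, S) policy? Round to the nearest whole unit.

S* ≈ 41 gearboxes

Annual demand D = 360 × 50 = 18,000.
With planned backorders, Q* = √(2DS/H) · √((H+B)/B).
√(2DS/H) = √(2 × 18,000 × 104 / 17.5) = 462.540.
√((H+B)/B) = √((17.5+191)/191) = 1.0448.
Q* ≈ 483.265.
S* = Q* · H/(H+B) = 483.265 × 17.5/208.5 ≈ 40.562.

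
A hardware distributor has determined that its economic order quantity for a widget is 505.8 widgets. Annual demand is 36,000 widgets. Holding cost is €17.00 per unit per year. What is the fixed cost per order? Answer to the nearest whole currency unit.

Invert the EOQ relation Q*² = 2DS/H.
From Q* = √(2DS/H): S = Q*²H / (2D) = 505.8² × 17 / (2 × 36,000) = 60.4052.

S ≈ €60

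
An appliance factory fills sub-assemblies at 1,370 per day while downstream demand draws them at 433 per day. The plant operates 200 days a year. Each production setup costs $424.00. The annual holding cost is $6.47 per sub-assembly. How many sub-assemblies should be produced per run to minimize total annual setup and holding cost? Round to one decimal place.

Q* ≈ 4,073.8 sub-assemblies

Annual demand D = 433 × 200 = 86,600.
Production build-up factor (1 − d/p) = 1 − 433/1,370 = 0.6839.
Q* = √(2DS / (H(1 − d/p))) = √(2 × 86,600 × 424 / (6.47 × 0.6839)).
= √(73,436,800 / 4.4251) ≈ 4073.758.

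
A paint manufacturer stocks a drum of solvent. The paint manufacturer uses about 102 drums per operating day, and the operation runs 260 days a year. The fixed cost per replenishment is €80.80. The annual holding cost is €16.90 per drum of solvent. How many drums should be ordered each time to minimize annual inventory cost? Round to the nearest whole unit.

Q* ≈ 504 drums

Annual demand D = 102 × 260 = 26,520.
EOQ = √(2DS / H) = √(2 × 26,520 × 80.8 / 16.9).
= √(4,285,632 / 16.9) = √253,587.6923 ≈ 503.575.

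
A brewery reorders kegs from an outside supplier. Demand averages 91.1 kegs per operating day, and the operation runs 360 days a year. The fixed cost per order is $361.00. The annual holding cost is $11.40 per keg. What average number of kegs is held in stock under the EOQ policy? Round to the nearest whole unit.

Annual demand D = 91.1 × 360 = 32,796.
Q* = √(2DS/H) = √(2 × 32,796 × 361 / 11.4) ≈ 1441.21.
Average inventory = Q*/2 ≈ 1441.21 / 2 = 720.604.

Average inventory ≈ 721 kegs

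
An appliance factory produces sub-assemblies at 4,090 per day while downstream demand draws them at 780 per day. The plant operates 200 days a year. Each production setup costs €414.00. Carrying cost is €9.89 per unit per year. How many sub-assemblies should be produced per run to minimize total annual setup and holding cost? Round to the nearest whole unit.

Q* ≈ 4,017 sub-assemblies

Annual demand D = 780 × 200 = 156,000.
Production build-up factor (1 − d/p) = 1 − 780/4,090 = 0.8093.
Q* = √(2DS / (H(1 − d/p))) = √(2 × 156,000 × 414 / (9.89 × 0.8093)).
= √(129,168,000 / 8.0039) ≈ 4017.233.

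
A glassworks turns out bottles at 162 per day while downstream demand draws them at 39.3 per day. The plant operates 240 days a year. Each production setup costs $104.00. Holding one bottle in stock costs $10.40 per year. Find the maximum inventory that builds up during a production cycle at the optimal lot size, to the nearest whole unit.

Annual demand D = 39.3 × 240 = 9,432.
Production build-up factor (1 − d/p) = 1 − 39.3/162 = 0.7574.
Q* = √(2DS / (H(1 − d/p))) = √(2 × 9,432 × 104 / (10.4 × 0.7574)).
= √(1,961,856 / 7.877) ≈ 499.059.
Maximum inventory = Q*(1 − d/p) = 499.059 × 0.7574 ≈ 377.991.

I_max ≈ 378 bottles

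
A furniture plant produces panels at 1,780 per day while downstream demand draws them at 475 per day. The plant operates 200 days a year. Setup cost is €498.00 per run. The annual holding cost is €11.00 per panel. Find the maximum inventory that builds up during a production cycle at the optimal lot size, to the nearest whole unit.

Annual demand D = 475 × 200 = 95,000.
Production build-up factor (1 − d/p) = 1 − 475/1,780 = 0.7331.
Q* = √(2DS / (H(1 − d/p))) = √(2 × 95,000 × 498 / (11 × 0.7331)).
= √(94,620,000 / 8.0646) ≈ 3425.310.
Maximum inventory = Q*(1 − d/p) = 3425.310 × 0.7331 ≈ 2511.253.

I_max ≈ 2,511 panels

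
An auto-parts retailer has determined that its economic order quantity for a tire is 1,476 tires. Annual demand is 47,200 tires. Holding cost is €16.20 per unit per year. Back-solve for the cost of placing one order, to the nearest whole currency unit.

Squaring Q* = √(2DS/H) gives Q*² = 2DS/H.
From Q* = √(2DS/H): S = Q*²H / (2D) = 1,476² × 16.2 / (2 × 47,200) = 373.8658.

S ≈ €374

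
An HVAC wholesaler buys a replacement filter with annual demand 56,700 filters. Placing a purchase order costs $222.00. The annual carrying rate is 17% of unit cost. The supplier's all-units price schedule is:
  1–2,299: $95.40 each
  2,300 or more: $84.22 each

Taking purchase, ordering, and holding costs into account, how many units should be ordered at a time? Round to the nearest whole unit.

Holding cost per unit per year at price C is H = 0.17·C.
Evaluate total cost at each tier's feasible EOQ or, if the EOQ is below the tier, at the tier's minimum quantity.
EOQ at $95.40 = 1245.9 (feasible in tier 1): TC = 56,700×$95.40 + (56,700/1245.9)×222 + (1245.9/2)×0.17×$95.40 = $5,429,386.06.
EOQ at $84.22 = 1326.0 < 2300, so use break Q=2300: TC = 56,700×$84.22 + (56,700/2300.0)×222 + (2300.0/2)×0.17×$84.22 = $4,797,211.79.
Lowest total cost is $4,797,211.79 at Q = 2300.0.

Q* ≈ 2,300 filters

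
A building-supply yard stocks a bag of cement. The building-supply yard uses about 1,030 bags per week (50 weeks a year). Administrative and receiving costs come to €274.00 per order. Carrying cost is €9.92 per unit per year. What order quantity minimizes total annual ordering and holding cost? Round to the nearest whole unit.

Annual demand D = 1,030 × 50 = 51,500.
EOQ = √(2DS / H) = √(2 × 51,500 × 274 / 9.92).
= √(28,222,000 / 9.92) = √2,844,959.6774 ≈ 1686.701.

Q* ≈ 1,687 bags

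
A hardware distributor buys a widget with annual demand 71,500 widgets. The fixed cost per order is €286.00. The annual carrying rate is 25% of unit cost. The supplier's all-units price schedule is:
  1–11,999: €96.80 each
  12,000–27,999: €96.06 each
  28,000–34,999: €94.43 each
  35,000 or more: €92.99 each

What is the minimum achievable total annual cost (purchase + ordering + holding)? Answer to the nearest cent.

TC* ≈ €6,952,660.00

Holding cost per unit per year at price C is H = 0.25·C.
Candidates are each tier's EOQ (if it falls in that tier) and each price-break quantity.
EOQ at €96.80 = 1300.0 (feasible in tier 1): TC = 71,500×€96.80 + (71,500/1300.0)×286 + (1300.0/2)×0.25×€96.80 = €6,952,660.00.
EOQ at €96.06 = 1305.0 < 12000, so use break Q=12000: TC = 71,500×€96.06 + (71,500/12000.0)×286 + (12000.0/2)×0.25×€96.06 = €7,014,084.08.
EOQ at €94.43 = 1316.2 < 28000, so use break Q=28000: TC = 71,500×€94.43 + (71,500/28000.0)×286 + (28000.0/2)×0.25×€94.43 = €7,082,980.32.
EOQ at €92.99 = 1326.4 < 35000, so use break Q=35000: TC = 71,500×€92.99 + (71,500/35000.0)×286 + (35000.0/2)×0.25×€92.99 = €7,056,200.51.
Lowest total cost among the candidates is at Q = 1300.0.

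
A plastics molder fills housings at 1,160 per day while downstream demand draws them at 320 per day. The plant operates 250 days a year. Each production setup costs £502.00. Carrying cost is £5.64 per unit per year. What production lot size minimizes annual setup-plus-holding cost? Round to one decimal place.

Q* ≈ 4,434.7 housings

Annual demand D = 320 × 250 = 80,000.
Production build-up factor (1 − d/p) = 1 − 320/1,160 = 0.7241.
Q* = √(2DS / (H(1 − d/p))) = √(2 × 80,000 × 502 / (5.64 × 0.7241)).
= √(80,320,000 / 4.0841) ≈ 4434.673.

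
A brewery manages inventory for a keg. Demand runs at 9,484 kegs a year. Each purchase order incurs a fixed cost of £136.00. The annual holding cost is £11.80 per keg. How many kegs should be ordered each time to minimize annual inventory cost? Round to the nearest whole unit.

Q* ≈ 468 kegs

EOQ = √(2DS / H) = √(2 × 9,484 × 136 / 11.8).
= √(2,579,648 / 11.8) = √218,614.2373 ≈ 467.562.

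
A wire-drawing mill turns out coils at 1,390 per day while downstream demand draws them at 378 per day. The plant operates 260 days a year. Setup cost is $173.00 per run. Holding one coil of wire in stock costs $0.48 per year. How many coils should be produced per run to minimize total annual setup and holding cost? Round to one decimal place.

Annual demand D = 378 × 260 = 98,280.
Production build-up factor (1 − d/p) = 1 − 378/1,390 = 0.7281.
Q* = √(2DS / (H(1 − d/p))) = √(2 × 98,280 × 173 / (0.48 × 0.7281)).
= √(34,004,880 / 0.3495) ≈ 9864.320.

Q* ≈ 9,864.3 coils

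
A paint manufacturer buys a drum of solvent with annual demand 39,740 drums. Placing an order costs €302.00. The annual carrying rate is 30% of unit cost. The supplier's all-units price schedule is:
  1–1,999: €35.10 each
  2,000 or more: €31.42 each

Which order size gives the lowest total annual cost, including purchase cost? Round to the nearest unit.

Q* ≈ 2,000 drums

Holding cost per unit per year at price C is H = 0.30·C.
Candidates are each tier's EOQ (if it falls in that tier) and each price-break quantity.
EOQ at €35.10 = 1509.8 (feasible in tier 1): TC = 39,740×€35.10 + (39,740/1509.8)×302 + (1509.8/2)×0.30×€35.10 = €1,410,772.15.
EOQ at €31.42 = 1595.8 < 2000, so use break Q=2000: TC = 39,740×€31.42 + (39,740/2000.0)×302 + (2000.0/2)×0.30×€31.42 = €1,264,057.54.
Lowest total cost is €1,264,057.54 at Q = 2000.0.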